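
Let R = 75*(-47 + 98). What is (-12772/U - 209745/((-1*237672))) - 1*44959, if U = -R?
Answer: -4540909140799/101010600 ≈ -44955.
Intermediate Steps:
R = 3825 (R = 75*51 = 3825)
U = -3825 (U = -1*3825 = -3825)
(-12772/U - 209745/((-1*237672))) - 1*44959 = (-12772/(-3825) - 209745/((-1*237672))) - 1*44959 = (-12772*(-1/3825) - 209745/(-237672)) - 44959 = (12772/3825 - 209745*(-1/237672)) - 44959 = (12772/3825 + 23305/26408) - 44959 = 426424601/101010600 - 44959 = -4540909140799/101010600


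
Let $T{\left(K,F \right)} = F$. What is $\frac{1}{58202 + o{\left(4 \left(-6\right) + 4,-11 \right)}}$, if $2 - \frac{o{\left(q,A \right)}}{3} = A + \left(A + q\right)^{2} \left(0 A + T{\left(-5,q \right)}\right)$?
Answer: $\frac{1}{115901} \approx 8.628 \cdot 10^{-6}$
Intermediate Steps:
$o{\left(q,A \right)} = 6 - 3 A - 3 q \left(A + q\right)^{2}$ ($o{\left(q,A \right)} = 6 - 3 \left(A + \left(A + q\right)^{2} \left(0 A + q\right)\right) = 6 - 3 \left(A + \left(A + q\right)^{2} \left(0 + q\right)\right) = 6 - 3 \left(A + \left(A + q\right)^{2} q\right) = 6 - 3 \left(A + q \left(A + q\right)^{2}\right) = 6 - \left(3 A + 3 q \left(A + q\right)^{2}\right) = 6 - 3 A - 3 q \left(A + q\right)^{2}$)
$\frac{1}{58202 + o{\left(4 \left(-6\right) + 4,-11 \right)}} = \frac{1}{58202 - \left(-39 + 3 \left(4 \left(-6\right) + 4\right) \left(-11 + \left(4 \left(-6\right) + 4\right)\right)^{2}\right)} = \frac{1}{58202 + \left(6 + 33 - 3 \left(-24 + 4\right) \left(-11 + \left(-24 + 4\right)\right)^{2}\right)} = \frac{1}{58202 + \left(6 + 33 - - 60 \left(-11 - 20\right)^{2}\right)} = \frac{1}{58202 + \left(6 + 33 - - 60 \left(-31\right)^{2}\right)} = \frac{1}{58202 + \left(6 + 33 - \left(-60\right) 961\right)} = \frac{1}{58202 + \left(6 + 33 + 57660\right)} = \frac{1}{58202 + 57699} = \frac{1}{115901}$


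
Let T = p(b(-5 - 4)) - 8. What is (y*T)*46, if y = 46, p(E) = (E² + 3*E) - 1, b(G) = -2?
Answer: -23276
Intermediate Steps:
p(E) = -1 + E² + 3*E
T = -11 (T = (-1 + (-2)² + 3*(-2)) - 8 = (-1 + 4 - 6) - 8 = -3 - 8 = -11)
(y*T)*46 = (46*(-11))*46 = -506*46 = -23276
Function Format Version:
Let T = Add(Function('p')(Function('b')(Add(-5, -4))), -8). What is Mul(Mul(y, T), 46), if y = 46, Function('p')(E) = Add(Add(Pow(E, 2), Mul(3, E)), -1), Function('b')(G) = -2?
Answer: -23276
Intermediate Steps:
Function('p')(E) = Add(-1, Pow(E, 2), Mul(3, E))
T = -11 (T = Add(Add(-1, Pow(-2, 2), Mul(3, -2)), -8) = Add(Add(-1, 4, -6), -8) = Add(-3, -8) = -11)
Mul(Mul(y, T), 46) = Mul(Mul(46, -11), 46) = Mul(-506, 46) = -23276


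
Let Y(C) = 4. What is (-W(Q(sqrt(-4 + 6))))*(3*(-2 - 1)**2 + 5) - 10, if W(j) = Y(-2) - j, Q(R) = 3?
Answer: -42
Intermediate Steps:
W(j) = 4 - j
(-W(Q(sqrt(-4 + 6))))*(3*(-2 - 1)**2 + 5) - 10 = (-(4 - 1*3))*(3*(-2 - 1)**2 + 5) - 10 = (-(4 - 3))*(3*(-3)**2 + 5) - 10 = (-1*1)*(3*9 + 5) - 10 = -(27 + 5) - 10 = -1*32 - 10 = -32 - 10 = -42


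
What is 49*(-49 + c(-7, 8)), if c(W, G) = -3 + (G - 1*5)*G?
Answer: -1372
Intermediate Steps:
c(W, G) = -3 + G*(-5 + G) (c(W, G) = -3 + (G - 5)*G = -3 + (-5 + G)*G = -3 + G*(-5 + G))
49*(-49 + c(-7, 8)) = 49*(-49 + (-3 + 8**2 - 5*8)) = 49*(-49 + (-3 + 64 - 40)) = 49*(-49 + 21) = 49*(-28) = -1372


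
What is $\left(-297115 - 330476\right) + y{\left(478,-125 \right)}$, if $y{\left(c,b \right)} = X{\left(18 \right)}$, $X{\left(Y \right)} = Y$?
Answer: $-627573$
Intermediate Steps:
$y{\left(c,b \right)} = 18$
$\left(-297115 - 330476\right) + y{\left(478,-125 \right)} = \left(-297115 - 330476\right) + 18 = -627591 + 18 = -627573$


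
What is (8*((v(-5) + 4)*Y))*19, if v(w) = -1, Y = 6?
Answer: 2736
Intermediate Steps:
(8*((v(-5) + 4)*Y))*19 = (8*((-1 + 4)*6))*19 = (8*(3*6))*19 = (8*18)*19 = 144*19 = 2736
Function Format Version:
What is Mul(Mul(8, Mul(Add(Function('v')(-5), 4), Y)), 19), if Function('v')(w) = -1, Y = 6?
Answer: 2736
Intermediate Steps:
Mul(Mul(8, Mul(Add(Function('v')(-5), 4), Y)), 19) = Mul(Mul(8, Mul(Add(-1, 4), 6)), 19) = Mul(Mul(8, Mul(3, 6)), 19) = Mul(Mul(8, 18), 19) = Mul(144, 19) = 2736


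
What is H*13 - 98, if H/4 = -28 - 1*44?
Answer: -3842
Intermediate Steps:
H = -288 (H = 4*(-28 - 1*44) = 4*(-28 - 44) = 4*(-72) = -288)
H*13 - 98 = -288*13 - 98 = -3744 - 98 = -3842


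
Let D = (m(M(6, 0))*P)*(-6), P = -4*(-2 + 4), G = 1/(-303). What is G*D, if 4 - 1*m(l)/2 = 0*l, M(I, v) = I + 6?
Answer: -128/101 ≈ -1.2673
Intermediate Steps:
M(I, v) = 6 + I
G = -1/303 ≈ -0.0033003
P = -8 (P = -4*2 = -8)
m(l) = 8 (m(l) = 8 - 0*l = 8 - 2*0 = 8 + 0 = 8)
D = 384 (D = (8*(-8))*(-6) = -64*(-6) = 384)
G*D = -1/303*384 = -128/101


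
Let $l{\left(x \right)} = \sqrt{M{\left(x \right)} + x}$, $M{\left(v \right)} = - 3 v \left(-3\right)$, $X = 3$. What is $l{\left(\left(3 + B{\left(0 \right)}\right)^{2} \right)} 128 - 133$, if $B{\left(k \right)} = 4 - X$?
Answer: $-133 + 512 \sqrt{10} \approx 1486.1$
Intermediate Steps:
$B{\left(k \right)} = 1$ ($B{\left(k \right)} = 4 - 3 = 1$)
$M{\left(v \right)} = 9 v$
$l{\left(x \right)} = \sqrt{10} \sqrt{x}$ ($l{\left(x \right)} = \sqrt{9 x + x} = \sqrt{10 x} = \sqrt{10} \sqrt{x}$)
$l{\left(\left(3 + B{\left(0 \right)}\right)^{2} \right)} 128 - 133 = \sqrt{10} \sqrt{\left(3 + 1\right)^{2}} \cdot 128 - 133 = \sqrt{10} \sqrt{4^{2}} \cdot 128 - 133 = \sqrt{10} \sqrt{16} \cdot 128 - 133 = \sqrt{10} \cdot 4 \cdot 128 - 133 = 4 \sqrt{10} \cdot 128 - 133 = 512 \sqrt{10} - 133 = -133 + 512 \sqrt{10}$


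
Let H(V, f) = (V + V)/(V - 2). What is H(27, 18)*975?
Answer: 2106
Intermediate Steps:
H(V, f) = 2*V/(-2 + V) (H(V, f) = (2*V)/(-2 + V) = 2*V/(-2 + V))
H(27, 18)*975 = (2*27/(-2 + 27))*975 = (2*27/25)*975 = (2*27*(1/25))*975 = (54/25)*975 = 2106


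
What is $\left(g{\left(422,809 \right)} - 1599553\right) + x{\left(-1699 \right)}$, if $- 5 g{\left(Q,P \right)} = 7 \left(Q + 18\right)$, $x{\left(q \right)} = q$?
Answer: $-1601868$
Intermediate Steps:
$g{\left(Q,P \right)} = - \frac{126}{5} - \frac{7 Q}{5}$ ($g{\left(Q,P \right)} = - \frac{7 \left(Q + 18\right)}{5} = - \frac{7 \left(18 + Q\right)}{5} = - \frac{126 + 7 Q}{5} = - \frac{126}{5} - \frac{7 Q}{5}$)
$\left(g{\left(422,809 \right)} - 1599553\right) + x{\left(-1699 \right)} = \left(\left(- \frac{126}{5} - \frac{2954}{5}\right) - 1599553\right) - 1699 = \left(-616 - 1599553\right) - 1699 = -1600169 - 1699 = -1601868$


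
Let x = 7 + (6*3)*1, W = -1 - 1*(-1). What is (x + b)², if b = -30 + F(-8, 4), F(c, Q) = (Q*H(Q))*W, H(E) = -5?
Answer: 25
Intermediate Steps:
W = 0 (W = -1 + 1 = 0)
F(c, Q) = 0 (F(c, Q) = (Q*(-5))*0 = -5*Q*0 = 0)
x = 25 (x = 7 + 18*1 = 7 + 18 = 25)
b = -30 (b = -30 + 0 = -30)
(x + b)² = (25 - 30)² = (-5)² = 25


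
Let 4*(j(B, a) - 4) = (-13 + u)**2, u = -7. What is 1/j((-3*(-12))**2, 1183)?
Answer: 1/104 ≈ 0.0096154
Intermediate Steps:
j(B, a) = 104 (j(B, a) = 4 + (-13 - 7)**2/4 = 4 + (1/4)*(-20)**2 = 4 + (1/4)*400 = 4 + 100 = 104)
1/j((-3*(-12))**2, 1183) = 1/104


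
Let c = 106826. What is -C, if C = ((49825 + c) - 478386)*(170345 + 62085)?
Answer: 74780866050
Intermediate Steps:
C = -74780866050 (C = ((49825 + 106826) - 478386)*(170345 + 62085) = (156651 - 478386)*232430 = -321735*232430 = -74780866050)
-C = -1*(-74780866050) = 74780866050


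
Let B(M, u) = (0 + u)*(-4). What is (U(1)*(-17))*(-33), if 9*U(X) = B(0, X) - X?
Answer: -935/3 ≈ -311.67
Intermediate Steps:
B(M, u) = -4*u (B(M, u) = u*(-4) = -4*u)
U(X) = -5*X/9 (U(X) = (-4*X - X)/9 = (-5*X)/9 = -5*X/9)
(U(1)*(-17))*(-33) = (-5/9*1*(-17))*(-33) = -5/9*(-17)*(-33) = (85/9)*(-33) = -935/3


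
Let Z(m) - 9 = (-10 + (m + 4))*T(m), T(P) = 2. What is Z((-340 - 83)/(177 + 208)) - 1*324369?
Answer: -124884066/385 ≈ -3.2437e+5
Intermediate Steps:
Z(m) = -3 + 2*m (Z(m) = 9 + (-10 + (m + 4))*2 = 9 + (-10 + (4 + m))*2 = 9 + (-6 + m)*2 = 9 + (-12 + 2*m) = -3 + 2*m)
Z((-340 - 83)/(177 + 208)) - 1*324369 = (-3 + 2*((-340 - 83)/(177 + 208))) - 1*324369 = (-3 + 2*(-423/385)) - 324369 = (-3 - 846/385) - 324369 = -2001/385 - 324369 = -124884066/385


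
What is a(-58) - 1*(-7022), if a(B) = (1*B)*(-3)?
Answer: 7196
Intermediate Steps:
a(B) = -3*B (a(B) = B*(-3) = -3*B)
a(-58) - 1*(-7022) = -3*(-58) - 1*(-7022) = 174 + 7022 = 7196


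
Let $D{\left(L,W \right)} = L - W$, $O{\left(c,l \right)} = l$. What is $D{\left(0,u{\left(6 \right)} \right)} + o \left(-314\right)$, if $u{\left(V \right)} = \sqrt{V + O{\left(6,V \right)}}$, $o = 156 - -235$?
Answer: $-122774 - 2 \sqrt{3} \approx -1.2278 \cdot 10^{5}$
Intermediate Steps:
$o = 391$ ($o = 156 + 235 = 391$)
$u{\left(V \right)} = \sqrt{2} \sqrt{V}$ ($u{\left(V \right)} = \sqrt{V + V} = \sqrt{2 V} = \sqrt{2} \sqrt{V}$)
$D{\left(0,u{\left(6 \right)} \right)} + o \left(-314\right) = \left(0 - \sqrt{2} \sqrt{6}\right) + 391 \left(-314\right) = \left(0 - 2 \sqrt{3}\right) - 122774 = - 2 \sqrt{3} - 122774 = -122774 - 2 \sqrt{3}$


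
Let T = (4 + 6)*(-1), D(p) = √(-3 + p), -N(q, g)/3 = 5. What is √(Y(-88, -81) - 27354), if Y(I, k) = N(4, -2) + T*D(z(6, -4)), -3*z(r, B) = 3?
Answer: √(-27369 - 20*I) ≈ 0.0604 - 165.44*I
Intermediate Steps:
z(r, B) = -1 (z(r, B) = -⅓*3 = -1)
N(q, g) = -15 (N(q, g) = -3*5 = -15)
T = -10 (T = 10*(-1) = -10)
Y(I, k) = -15 - 20*I (Y(I, k) = -15 - 10*√(-3 - 1) = -15 - 20*I)
√(Y(-88, -81) - 27354) = √((-15 - 20*I) - 27354) = √(-27369 - 20*I)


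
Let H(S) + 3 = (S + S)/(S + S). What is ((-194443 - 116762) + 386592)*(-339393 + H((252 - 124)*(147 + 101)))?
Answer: -25585970865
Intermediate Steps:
H(S) = -2 (H(S) = -3 + (S + S)/(S + S) = -3 + (2*S)/((2*S)) = -3 + (2*S)*(1/(2*S)) = -3 + 1 = -2)
((-194443 - 116762) + 386592)*(-339393 + H((252 - 124)*(147 + 101))) = ((-194443 - 116762) + 386592)*(-339393 - 2) = (-311205 + 386592)*(-339395) = 75387*(-339395) = -25585970865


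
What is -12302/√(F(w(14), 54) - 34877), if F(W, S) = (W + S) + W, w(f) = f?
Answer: 12302*I*√34795/34795 ≈ 65.95*I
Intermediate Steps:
F(W, S) = S + 2*W (F(W, S) = (S + W) + W = S + 2*W)
-12302/√(F(w(14), 54) - 34877) = -12302/√((54 + 2*14) - 34877) = -12302/√((54 + 28) - 34877) = -12302/√(82 - 34877) = -12302*(-I*√34795/34795) = -(-12302)*I*√34795/34795 = 12302*I*√34795/34795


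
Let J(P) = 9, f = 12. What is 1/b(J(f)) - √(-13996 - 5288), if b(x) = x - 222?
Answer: -1/213 - 2*I*√4821 ≈ -0.0046948 - 138.87*I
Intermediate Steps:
b(x) = -222 + x
1/b(J(f)) - √(-13996 - 5288) = 1/(-222 + 9) - √(-13996 - 5288) = 1/(-213) - √(-19284) = -1/213 - 2*I*√4821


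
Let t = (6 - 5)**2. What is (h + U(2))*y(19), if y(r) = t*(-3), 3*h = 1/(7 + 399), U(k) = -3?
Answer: 3653/406 ≈ 8.9975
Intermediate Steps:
h = 1/1218 (h = 1/(3*(7 + 399)) = (1/3)/406 = (1/3)*(1/406) = 1/1218 ≈ 0.00082102)
t = 1 (t = 1**2 = 1)
y(r) = -3 (y(r) = 1*(-3) = -3)
(h + U(2))*y(19) = (1/1218 - 3)*(-3) = -3653/1218*(-3) = 3653/406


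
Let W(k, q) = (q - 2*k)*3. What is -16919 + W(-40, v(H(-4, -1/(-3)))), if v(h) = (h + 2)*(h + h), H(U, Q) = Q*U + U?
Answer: -49717/3 ≈ -16572.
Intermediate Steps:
H(U, Q) = U + Q*U
v(h) = 2*h*(2 + h) (v(h) = (2 + h)*(2*h) = 2*h*(2 + h))
W(k, q) = -6*k + 3*q
-16919 + W(-40, v(H(-4, -1/(-3)))) = -16919 + (-6*(-40) + 3*(2*(-4*(1 - 1/(-3)))*(2 - 4*(1 - 1/(-3))))) = -16919 + (240 + 3*(2*(-4*(1 - 1*(-1/3)))*(2 - 4*(1 - 1*(-1/3))))) = -16919 + (240 + 3*(2*(-4*(1 + 1/3))*(2 - 4*(1 + 1/3)))) = -16919 + (240 + 3*(2*(-4*4/3)*(2 - 4*4/3))) = -16919 + (240 + 3*(2*(-16/3)*(2 - 16/3))) = -16919 + (240 + 3*(2*(-16/3)*(-10/3))) = -16919 + (240 + 3*(320/9)) = -16919 + (240 + 320/3) = -16919 + 1040/3 = -49717/3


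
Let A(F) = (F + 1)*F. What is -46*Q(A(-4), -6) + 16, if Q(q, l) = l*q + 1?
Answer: 3282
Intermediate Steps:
A(F) = F*(1 + F) (A(F) = (1 + F)*F = F*(1 + F))
Q(q, l) = 1 + l*q
-46*Q(A(-4), -6) + 16 = -46*(1 - (-24)*(1 - 4)) + 16 = -46*(1 - (-24)*(-3)) + 16 = -46*(1 - 6*12) + 16 = -46*(1 - 72) + 16 = -46*(-71) + 16 = 3266 + 16 = 3282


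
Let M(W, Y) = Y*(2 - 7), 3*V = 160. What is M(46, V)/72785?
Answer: -160/43671 ≈ -0.0036638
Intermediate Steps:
V = 160/3 (V = (⅓)*160 = 160/3 ≈ 53.333)
M(W, Y) = -5*Y (M(W, Y) = Y*(-5) = -5*Y)
M(46, V)/72785 = -5*160/3/72785 = -800/3*1/72785 = -160/43671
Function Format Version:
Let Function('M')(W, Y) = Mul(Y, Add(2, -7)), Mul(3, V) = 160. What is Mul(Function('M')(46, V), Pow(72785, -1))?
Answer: Rational(-160, 43671) ≈ -0.0036638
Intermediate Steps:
V = Rational(160, 3) (V = Mul(Rational(1, 3), 160) = Rational(160, 3) ≈ 53.333)
Function('M')(W, Y) = Mul(-5, Y) (Function('M')(W, Y) = Mul(Y, -5) = Mul(-5, Y))
Mul(Function('M')(46, V), Pow(72785, -1)) = Mul(Mul(-5, Rational(160, 3)), Pow(72785, -1)) = Mul(Rational(-800, 3), Rational(1, 72785)) = Rational(-160, 43671)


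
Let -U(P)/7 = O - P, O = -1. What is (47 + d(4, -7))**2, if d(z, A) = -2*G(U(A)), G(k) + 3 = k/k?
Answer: 2601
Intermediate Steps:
U(P) = 7 + 7*P (U(P) = -7*(-1 - P) = 7 + 7*P)
G(k) = -2 (G(k) = -3 + k/k = -3 + 1 = -2)
d(z, A) = 4 (d(z, A) = -2*(-2) = 4)
(47 + d(4, -7))**2 = (47 + 4)**2 = 51**2 = 2601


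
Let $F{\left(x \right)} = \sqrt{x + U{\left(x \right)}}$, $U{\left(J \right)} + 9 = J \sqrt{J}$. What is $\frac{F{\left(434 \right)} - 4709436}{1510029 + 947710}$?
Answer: $- \frac{4709436}{2457739} + \frac{\sqrt{425 + 434 \sqrt{434}}}{2457739} \approx -1.9161$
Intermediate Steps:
$U{\left(J \right)} = -9 + J^{\frac{3}{2}}$ ($U{\left(J \right)} = -9 + J \sqrt{J} = -9 + J^{\frac{3}{2}}$)
$F{\left(x \right)} = \sqrt{-9 + x + x^{\frac{3}{2}}}$ ($F{\left(x \right)} = \sqrt{x + \left(-9 + x^{\frac{3}{2}}\right)} = \sqrt{-9 + x + x^{\frac{3}{2}}}$)
$\frac{F{\left(434 \right)} - 4709436}{1510029 + 947710} = \frac{\sqrt{-9 + 434 + 434^{\frac{3}{2}}} - 4709436}{1510029 + 947710} = \frac{\sqrt{-9 + 434 + 434 \sqrt{434}} - 4709436}{2457739} = \left(\sqrt{425 + 434 \sqrt{434}} - 4709436\right) \frac{1}{2457739} = \left(-4709436 + \sqrt{425 + 434 \sqrt{434}}\right) \frac{1}{2457739} = - \frac{4709436}{2457739} + \frac{\sqrt{425 + 434 \sqrt{434}}}{2457739}$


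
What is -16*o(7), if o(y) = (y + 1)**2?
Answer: -1024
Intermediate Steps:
o(y) = (1 + y)**2
-16*o(7) = -16*(1 + 7)**2 = -16*8**2 = -16*64 = -1024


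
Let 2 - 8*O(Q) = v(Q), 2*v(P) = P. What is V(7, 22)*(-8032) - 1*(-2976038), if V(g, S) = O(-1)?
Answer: 2973528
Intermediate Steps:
v(P) = P/2
O(Q) = 1/4 - Q/16
V(g, S) = 5/16 (V(g, S) = 1/4 - 1/16*(-1) = 1/4 + 1/16 = 5/16)
V(7, 22)*(-8032) - 1*(-2976038) = (5/16)*(-8032) - 1*(-2976038) = -2510 + 2976038 = 2973528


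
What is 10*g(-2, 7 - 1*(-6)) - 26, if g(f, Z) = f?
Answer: -46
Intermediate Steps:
10*g(-2, 7 - 1*(-6)) - 26 = 10*(-2) - 26 = -20 - 26 = -46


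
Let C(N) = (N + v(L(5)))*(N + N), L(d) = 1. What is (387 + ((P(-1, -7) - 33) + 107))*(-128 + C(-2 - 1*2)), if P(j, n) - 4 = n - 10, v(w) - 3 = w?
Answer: -57344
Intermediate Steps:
v(w) = 3 + w
C(N) = 2*N*(4 + N) (C(N) = (N + (3 + 1))*(N + N) = (N + 4)*(2*N) = (4 + N)*(2*N) = 2*N*(4 + N))
P(j, n) = -6 + n (P(j, n) = 4 + (n - 10) = 4 + (-10 + n) = -6 + n)
(387 + ((P(-1, -7) - 33) + 107))*(-128 + C(-2 - 1*2)) = (387 + (((-6 - 7) - 33) + 107))*(-128 + 2*(-2 - 1*2)*(4 + (-2 - 1*2))) = (387 + ((-13 - 33) + 107))*(-128 + 2*(-2 - 2)*(4 + (-2 - 2))) = (387 + (-46 + 107))*(-128 + 2*(-4)*(4 - 4)) = (387 + 61)*(-128 + 2*(-4)*0) = 448*(-128 + 0) = 448*(-128) = -57344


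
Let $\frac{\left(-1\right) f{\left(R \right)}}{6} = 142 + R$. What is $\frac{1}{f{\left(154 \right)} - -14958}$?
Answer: $\frac{1}{13182} \approx 7.5861 \cdot 10^{-5}$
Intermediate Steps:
$f{\left(R \right)} = -852 - 6 R$ ($f{\left(R \right)} = - 6 \left(142 + R\right) = -852 - 6 R$)
$\frac{1}{f{\left(154 \right)} - -14958} = \frac{1}{\left(-852 - 924\right) - -14958} = \frac{1}{\left(-852 - 924\right) + 14958} = \frac{1}{-1776 + 14958} = \frac{1}{13182}$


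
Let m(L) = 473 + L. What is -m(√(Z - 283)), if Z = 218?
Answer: -473 - I*√65 ≈ -473.0 - 8.0623*I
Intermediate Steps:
-m(√(Z - 283)) = -(473 + √(218 - 283)) = -(473 + √(-65)) = -(473 + I*√65) = -473 - I*√65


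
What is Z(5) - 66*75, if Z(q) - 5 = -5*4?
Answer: -4965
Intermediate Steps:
Z(q) = -15 (Z(q) = 5 - 5*4 = 5 - 20 = -15)
Z(5) - 66*75 = -15 - 66*75 = -15 - 4950 = -4965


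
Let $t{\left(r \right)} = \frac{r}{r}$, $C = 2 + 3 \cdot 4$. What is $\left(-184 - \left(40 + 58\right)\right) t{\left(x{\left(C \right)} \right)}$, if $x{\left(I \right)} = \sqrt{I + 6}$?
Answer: $-282$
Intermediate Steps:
$C = 14$ ($C = 2 + 12 = 14$)
$x{\left(I \right)} = \sqrt{6 + I}$
$t{\left(r \right)} = 1$
$\left(-184 - \left(40 + 58\right)\right) t{\left(x{\left(C \right)} \right)} = \left(-184 - \left(40 + 58\right)\right) 1 = \left(-184 - 98\right) 1 = \left(-282\right) 1 = -282$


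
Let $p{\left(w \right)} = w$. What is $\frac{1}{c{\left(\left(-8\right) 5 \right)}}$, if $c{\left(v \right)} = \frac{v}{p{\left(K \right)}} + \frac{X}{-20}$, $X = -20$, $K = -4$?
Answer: $\frac{1}{11} \approx 0.090909$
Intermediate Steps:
$c{\left(v \right)} = 1 - \frac{v}{4}$ ($c{\left(v \right)} = \frac{v}{-4} - \frac{20}{-20} = v \left(- \frac{1}{4}\right) - -1 = - \frac{v}{4} + 1 = 1 - \frac{v}{4}$)
$\frac{1}{c{\left(\left(-8\right) 5 \right)}} = \frac{1}{1 - \frac{\left(-8\right) 5}{4}} = \frac{1}{1 - -10} = \frac{1}{1 + 10} = \frac{1}{11}$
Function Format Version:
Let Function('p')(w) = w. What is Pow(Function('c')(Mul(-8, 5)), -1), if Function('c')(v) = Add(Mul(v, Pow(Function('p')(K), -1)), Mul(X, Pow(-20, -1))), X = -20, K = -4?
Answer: Rational(1, 11) ≈ 0.090909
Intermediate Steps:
Function('c')(v) = Add(1, Mul(Rational(-1, 4), v)) (Function('c')(v) = Add(Mul(v, Pow(-4, -1)), Mul(-20, Pow(-20, -1))) = Add(Mul(v, Rational(-1, 4)), Mul(-20, Rational(-1, 20))) = Add(Mul(Rational(-1, 4), v), 1) = Add(1, Mul(Rational(-1, 4), v)))
Pow(Function('c')(Mul(-8, 5)), -1) = Pow(Add(1, Mul(Rational(-1, 4), Mul(-8, 5))), -1) = Pow(Add(1, Mul(Rational(-1, 4), -40)), -1) = Pow(Add(1, 10), -1) = Pow(11, -1) = Rational(1, 11)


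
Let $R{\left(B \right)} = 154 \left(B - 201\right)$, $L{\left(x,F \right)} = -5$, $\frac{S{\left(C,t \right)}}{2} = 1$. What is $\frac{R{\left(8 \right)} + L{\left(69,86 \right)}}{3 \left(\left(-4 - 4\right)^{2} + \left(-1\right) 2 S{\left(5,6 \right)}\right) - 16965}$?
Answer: $\frac{3303}{1865} \approx 1.771$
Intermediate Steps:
$S{\left(C,t \right)} = 2$ ($S{\left(C,t \right)} = 2 \cdot 1 = 2$)
$R{\left(B \right)} = -30954 + 154 B$ ($R{\left(B \right)} = 154 \left(-201 + B\right) = -30954 + 154 B$)
$\frac{R{\left(8 \right)} + L{\left(69,86 \right)}}{3 \left(\left(-4 - 4\right)^{2} + \left(-1\right) 2 S{\left(5,6 \right)}\right) - 16965} = \frac{\left(-30954 + 154 \cdot 8\right) - 5}{3 \left(\left(-4 - 4\right)^{2} + \left(-1\right) 2 \cdot 2\right) - 16965} = \frac{\left(-30954 + 1232\right) - 5}{3 \left(\left(-8\right)^{2} - 4\right) - 16965} = \frac{-29722 - 5}{3 \left(64 - 4\right) - 16965} = - \frac{29727}{3 \cdot 60 - 16965} = - \frac{29727}{180 - 16965} = - \frac{29727}{-16785} = \left(-29727\right) \left(- \frac{1}{16785}\right) = \frac{3303}{1865}$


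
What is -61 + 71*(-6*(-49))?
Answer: 20813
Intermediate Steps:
-61 + 71*(-6*(-49)) = -61 + 71*(-1*(-294)) = -61 + 71*294 = -61 + 20874 = 20813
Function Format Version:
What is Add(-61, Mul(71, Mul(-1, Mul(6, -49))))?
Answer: 20813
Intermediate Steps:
Add(-61, Mul(71, Mul(-1, Mul(6, -49)))) = Add(-61, Mul(71, Mul(-1, -294))) = Add(-61, Mul(71, 294)) = Add(-61, 20874) = 20813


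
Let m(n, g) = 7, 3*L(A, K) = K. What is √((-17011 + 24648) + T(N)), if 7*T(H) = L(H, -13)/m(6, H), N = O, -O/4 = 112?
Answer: √3367878/21 ≈ 87.389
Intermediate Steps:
L(A, K) = K/3
O = -448 (O = -4*112 = -448)
N = -448
T(H) = -13/147 (T(H) = (((⅓)*(-13))/7)/7 = (-13/3*⅐)/7 = (⅐)*(-13/21) = -13/147)
√((-17011 + 24648) + T(N)) = √((-17011 + 24648) - 13/147) = √(7637 - 13/147) = √(1122626/147) = √3367878/21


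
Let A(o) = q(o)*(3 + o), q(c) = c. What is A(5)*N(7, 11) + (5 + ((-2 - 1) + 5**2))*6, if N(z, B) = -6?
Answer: -78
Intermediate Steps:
A(o) = o*(3 + o)
A(5)*N(7, 11) + (5 + ((-2 - 1) + 5**2))*6 = (5*(3 + 5))*(-6) + (5 + ((-2 - 1) + 5**2))*6 = (5*8)*(-6) + (5 + (-3 + 25))*6 = 40*(-6) + (5 + 22)*6 = -240 + 27*6 = -240 + 162 = -78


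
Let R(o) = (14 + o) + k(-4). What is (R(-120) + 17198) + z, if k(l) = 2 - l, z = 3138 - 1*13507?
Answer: 6729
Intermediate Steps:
z = -10369 (z = 3138 - 13507 = -10369)
R(o) = 20 + o (R(o) = (14 + o) + (2 - 1*(-4)) = (14 + o) + (2 + 4) = (14 + o) + 6 = 20 + o)
(R(-120) + 17198) + z = ((20 - 120) + 17198) - 10369 = (-100 + 17198) - 10369 = 17098 - 10369 = 6729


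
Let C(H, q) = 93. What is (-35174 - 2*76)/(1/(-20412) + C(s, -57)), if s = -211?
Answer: -721074312/1898315 ≈ -379.85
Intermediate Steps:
(-35174 - 2*76)/(1/(-20412) + C(s, -57)) = (-35174 - 2*76)/(1/(-20412) + 93) = (-35174 - 152)/(-1/20412 + 93) = -35326/1898315/20412 = -35326*20412/1898315 = -721074312/1898315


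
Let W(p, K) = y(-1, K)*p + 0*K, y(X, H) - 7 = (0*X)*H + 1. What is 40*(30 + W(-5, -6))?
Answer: -400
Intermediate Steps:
y(X, H) = 8 (y(X, H) = 7 + ((0*X)*H + 1) = 7 + (0*H + 1) = 7 + (0 + 1) = 7 + 1 = 8)
W(p, K) = 8*p (W(p, K) = 8*p + 0*K = 8*p + 0 = 8*p)
40*(30 + W(-5, -6)) = 40*(30 + 8*(-5)) = 40*(30 - 40) = 40*(-10) = -400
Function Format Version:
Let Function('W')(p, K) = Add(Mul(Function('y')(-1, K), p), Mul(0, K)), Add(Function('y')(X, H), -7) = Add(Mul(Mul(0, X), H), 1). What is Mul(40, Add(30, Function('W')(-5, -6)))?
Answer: -400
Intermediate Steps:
Function('y')(X, H) = 8 (Function('y')(X, H) = Add(7, Add(Mul(Mul(0, X), H), 1)) = Add(7, Add(Mul(0, H), 1)) = Add(7, Add(0, 1)) = Add(7, 1) = 8)
Function('W')(p, K) = Mul(8, p) (Function('W')(p, K) = Add(Mul(8, p), Mul(0, K)) = Add(Mul(8, p), 0) = Mul(8, p))
Mul(40, Add(30, Function('W')(-5, -6))) = Mul(40, Add(30, Mul(8, -5))) = Mul(40, Add(30, -40)) = Mul(40, -10) = -400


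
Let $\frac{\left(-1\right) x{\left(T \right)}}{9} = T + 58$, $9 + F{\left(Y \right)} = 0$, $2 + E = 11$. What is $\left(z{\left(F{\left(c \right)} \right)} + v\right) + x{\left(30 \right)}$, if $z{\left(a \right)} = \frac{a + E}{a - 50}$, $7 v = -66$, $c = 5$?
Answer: $- \frac{5610}{7} \approx -801.43$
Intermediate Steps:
$E = 9$ ($E = -2 + 11 = 9$)
$F{\left(Y \right)} = -9$ ($F{\left(Y \right)} = -9 + 0 = -9$)
$v = - \frac{66}{7}$ ($v = \frac{1}{7} \left(-66\right) = - \frac{66}{7} \approx -9.4286$)
$z{\left(a \right)} = \frac{9 + a}{-50 + a}$ ($z{\left(a \right)} = \frac{a + 9}{a - 50} = \frac{9 + a}{-50 + a}$)
$x{\left(T \right)} = -522 - 9 T$ ($x{\left(T \right)} = - 9 \left(T + 58\right) = - 9 \left(58 + T\right) = -522 - 9 T$)
$\left(z{\left(F{\left(c \right)} \right)} + v\right) + x{\left(30 \right)} = \left(\frac{9 - 9}{-50 - 9} - \frac{66}{7}\right) - 792 = \left(\frac{1}{-59} \cdot 0 - \frac{66}{7}\right) - 792 = \left(\left(- \frac{1}{59}\right) 0 - \frac{66}{7}\right) - 792 = \left(0 - \frac{66}{7}\right) - 792 = - \frac{66}{7} - 792 = - \frac{5610}{7}$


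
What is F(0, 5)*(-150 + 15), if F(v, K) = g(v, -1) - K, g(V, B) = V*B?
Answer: 675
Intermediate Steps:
g(V, B) = B*V
F(v, K) = -K - v (F(v, K) = -v - K = -K - v)
F(0, 5)*(-150 + 15) = (-1*5 - 1*0)*(-150 + 15) = (-5 + 0)*(-135) = -5*(-135) = 675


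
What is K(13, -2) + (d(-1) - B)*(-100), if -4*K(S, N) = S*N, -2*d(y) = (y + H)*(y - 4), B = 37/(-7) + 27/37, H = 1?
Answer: -232633/518 ≈ -449.10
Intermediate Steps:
B = -1180/259 (B = 37*(-⅐) + 27*(1/37) = -37/7 + 27/37 = -1180/259 ≈ -4.5560)
d(y) = -(1 + y)*(-4 + y)/2 (d(y) = -(y + 1)*(y - 4)/2 = -(1 + y)*(-4 + y)/2)
K(S, N) = -N*S/4 (K(S, N) = -S*N/4 = -N*S/4)
K(13, -2) + (d(-1) - B)*(-100) = -¼*(-2)*13 + ((2 - ½*(-1)² + (3/2)*(-1)) - 1*(-1180/259))*(-100) = 13/2 + ((2 - ½*1 - 3/2) + 1180/259)*(-100) = 13/2 + ((2 - ½ - 3/2) + 1180/259)*(-100) = 13/2 + (0 + 1180/259)*(-100) = 13/2 + (1180/259)*(-100) = 13/2 - 118000/259 = -232633/518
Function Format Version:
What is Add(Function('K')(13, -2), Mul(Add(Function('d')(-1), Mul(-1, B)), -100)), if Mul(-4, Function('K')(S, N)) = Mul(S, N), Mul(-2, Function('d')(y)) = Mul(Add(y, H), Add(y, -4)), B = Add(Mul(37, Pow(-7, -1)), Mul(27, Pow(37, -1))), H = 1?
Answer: Rational(-232633, 518) ≈ -449.10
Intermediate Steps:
B = Rational(-1180, 259) (B = Add(Mul(37, Rational(-1, 7)), Mul(27, Rational(1, 37))) = Add(Rational(-37, 7), Rational(27, 37)) = Rational(-1180, 259) ≈ -4.5560)
Function('d')(y) = Mul(Rational(-1, 2), Add(1, y), Add(-4, y)) (Function('d')(y) = Mul(Rational(-1, 2), Mul(Add(y, 1), Add(y, -4))) = Mul(Rational(-1, 2), Mul(Add(1, y), Add(-4, y))) = Mul(Rational(-1, 2), Add(1, y), Add(-4, y)))
Function('K')(S, N) = Mul(Rational(-1, 4), N, S) (Function('K')(S, N) = Mul(Rational(-1, 4), Mul(S, N)) = Mul(Rational(-1, 4), Mul(N, S)) = Mul(Rational(-1, 4), N, S))
Add(Function('K')(13, -2), Mul(Add(Function('d')(-1), Mul(-1, B)), -100)) = Add(Mul(Rational(-1, 4), -2, 13), Mul(Add(Add(2, Mul(Rational(-1, 2), Pow(-1, 2)), Mul(Rational(3, 2), -1)), Mul(-1, Rational(-1180, 259))), -100)) = Add(Rational(13, 2), Mul(Add(Add(2, Mul(Rational(-1, 2), 1), Rational(-3, 2)), Rational(1180, 259)), -100)) = Add(Rational(13, 2), Mul(Add(Add(2, Rational(-1, 2), Rational(-3, 2)), Rational(1180, 259)), -100)) = Add(Rational(13, 2), Mul(Add(0, Rational(1180, 259)), -100)) = Add(Rational(13, 2), Mul(Rational(1180, 259), -100)) = Add(Rational(13, 2), Rational(-118000, 259)) = Rational(-232633, 518)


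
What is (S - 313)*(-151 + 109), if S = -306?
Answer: 25998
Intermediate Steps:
(S - 313)*(-151 + 109) = (-306 - 313)*(-151 + 109) = -619*(-42) = 25998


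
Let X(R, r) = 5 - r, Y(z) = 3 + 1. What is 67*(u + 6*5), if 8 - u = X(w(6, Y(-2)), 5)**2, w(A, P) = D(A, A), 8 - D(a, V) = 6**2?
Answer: 2546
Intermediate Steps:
D(a, V) = -28 (D(a, V) = 8 - 1*6**2 = 8 - 1*36 = 8 - 36 = -28)
Y(z) = 4
w(A, P) = -28
u = 8 (u = 8 - (5 - 1*5)**2 = 8 - (5 - 5)**2 = 8 - 1*0**2 = 8 - 1*0 = 8 + 0 = 8)
67*(u + 6*5) = 67*(8 + 6*5) = 67*(8 + 30) = 67*38 = 2546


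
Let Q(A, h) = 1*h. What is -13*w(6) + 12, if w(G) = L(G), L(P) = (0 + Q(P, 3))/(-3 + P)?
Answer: -1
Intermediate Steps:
Q(A, h) = h
L(P) = 3/(-3 + P) (L(P) = (0 + 3)/(-3 + P) = 3/(-3 + P))
w(G) = 3/(-3 + G)
-13*w(6) + 12 = -39/(-3 + 6) + 12 = -39/3 + 12 = -13*1 + 12 = -13 + 12 = -1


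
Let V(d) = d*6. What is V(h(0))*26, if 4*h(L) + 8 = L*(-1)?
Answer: -312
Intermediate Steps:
h(L) = -2 - L/4 (h(L) = -2 + (L*(-1))/4 = -2 + (-L)/4 = -2 - L/4)
V(d) = 6*d
V(h(0))*26 = (6*(-2 - ¼*0))*26 = (6*(-2 + 0))*26 = (6*(-2))*26 = -12*26 = -312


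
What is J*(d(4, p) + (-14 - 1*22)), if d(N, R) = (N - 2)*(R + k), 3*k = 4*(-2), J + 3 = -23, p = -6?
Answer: 4160/3 ≈ 1386.7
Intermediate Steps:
J = -26 (J = -3 - 23 = -26)
k = -8/3 (k = (4*(-2))/3 = (⅓)*(-8) = -8/3 ≈ -2.6667)
d(N, R) = (-2 + N)*(-8/3 + R) (d(N, R) = (N - 2)*(R - 8/3) = (-2 + N)*(-8/3 + R))
J*(d(4, p) + (-14 - 1*22)) = -26*((16/3 - 2*(-6) - 8/3*4 + 4*(-6)) + (-14 - 1*22)) = -26*((16/3 + 12 - 32/3 - 24) + (-14 - 22)) = -26*(-52/3 - 36) = -26*(-160/3) = 4160/3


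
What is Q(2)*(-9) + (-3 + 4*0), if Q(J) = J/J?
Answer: -12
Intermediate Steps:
Q(J) = 1
Q(2)*(-9) + (-3 + 4*0) = 1*(-9) + (-3 + 4*0) = -9 + (-3 + 0) = -9 - 3 = -12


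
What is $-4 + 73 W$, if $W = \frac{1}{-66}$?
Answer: $- \frac{337}{66} \approx -5.1061$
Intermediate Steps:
$W = - \frac{1}{66} \approx -0.015152$
$-4 + 73 W = -4 + 73 \left(- \frac{1}{66}\right) = -4 - \frac{73}{66} = - \frac{337}{66}$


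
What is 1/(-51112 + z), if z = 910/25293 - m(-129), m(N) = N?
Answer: -25293/1289512109 ≈ -1.9614e-5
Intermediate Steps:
z = 3263707/25293 (z = 910/25293 - 1*(-129) = 910*(1/25293) + 129 = 910/25293 + 129 = 3263707/25293 ≈ 129.04)
1/(-51112 + z) = 1/(-51112 + 3263707/25293) = 1/(-1289512109/25293) = -25293/1289512109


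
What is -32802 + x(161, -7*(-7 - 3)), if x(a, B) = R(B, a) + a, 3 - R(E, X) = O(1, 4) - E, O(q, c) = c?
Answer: -32572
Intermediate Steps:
R(E, X) = -1 + E (R(E, X) = 3 - (4 - E) = 3 + (-4 + E) = -1 + E)
x(a, B) = -1 + B + a (x(a, B) = (-1 + B) + a = -1 + B + a)
-32802 + x(161, -7*(-7 - 3)) = -32802 + (-1 - 7*(-7 - 3) + 161) = -32802 + (-1 - 7*(-10) + 161) = -32802 + (-1 + 70 + 161) = -32802 + 230 = -32572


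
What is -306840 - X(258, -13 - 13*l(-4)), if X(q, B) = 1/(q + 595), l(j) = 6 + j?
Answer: -261734521/853 ≈ -3.0684e+5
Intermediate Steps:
X(q, B) = 1/(595 + q)
-306840 - X(258, -13 - 13*l(-4)) = -306840 - 1/(595 + 258) = -306840 - 1/853 = -261734521/853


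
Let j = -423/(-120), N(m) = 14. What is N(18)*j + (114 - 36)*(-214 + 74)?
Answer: -217413/20 ≈ -10871.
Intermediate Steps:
j = 141/40 (j = -423*(-1/120) = 141/40 ≈ 3.5250)
N(18)*j + (114 - 36)*(-214 + 74) = 14*(141/40) + (114 - 36)*(-214 + 74) = 987/20 + 78*(-140) = 987/20 - 10920 = -217413/20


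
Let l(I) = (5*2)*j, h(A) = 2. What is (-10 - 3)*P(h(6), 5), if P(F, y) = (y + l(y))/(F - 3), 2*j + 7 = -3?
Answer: -585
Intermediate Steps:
j = -5 (j = -7/2 + (½)*(-3) = -7/2 - 3/2 = -5)
l(I) = -50 (l(I) = (5*2)*(-5) = 10*(-5) = -50)
P(F, y) = (-50 + y)/(-3 + F) (P(F, y) = (y - 50)/(F - 3) = (-50 + y)/(-3 + F))
(-10 - 3)*P(h(6), 5) = (-10 - 3)*((-50 + 5)/(-3 + 2)) = -13*(-45)/(-1) = -(-13)*(-45) = -13*45 = -585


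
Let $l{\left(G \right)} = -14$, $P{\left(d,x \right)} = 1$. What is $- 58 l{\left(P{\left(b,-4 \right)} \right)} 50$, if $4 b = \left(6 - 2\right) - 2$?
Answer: $40600$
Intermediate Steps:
$b = \frac{1}{2}$ ($b = \frac{\left(6 - 2\right) - 2}{4} = \frac{4 - 2}{4} = \frac{1}{4} \cdot 2 = \frac{1}{2} \approx 0.5$)
$- 58 l{\left(P{\left(b,-4 \right)} \right)} 50 = \left(-58\right) \left(-14\right) 50 = 812 \cdot 50 = 40600$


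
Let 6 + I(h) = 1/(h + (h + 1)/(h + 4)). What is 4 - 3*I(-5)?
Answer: 25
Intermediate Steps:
I(h) = -6 + 1/(h + (1 + h)/(4 + h)) (I(h) = -6 + 1/(h + (h + 1)/(h + 4)) = -6 + 1/(h + (1 + h)/(4 + h)))
4 - 3*I(-5) = 4 - 3*(-2 - 29*(-5) - 6*(-5)²)/(1 + (-5)² + 5*(-5)) = 4 - 3*(-2 + 145 - 6*25)/(1 + 25 - 25) = 4 - 3*(-2 + 145 - 150)/1 = 4 - 3*(-7) = 4 + 21 = 25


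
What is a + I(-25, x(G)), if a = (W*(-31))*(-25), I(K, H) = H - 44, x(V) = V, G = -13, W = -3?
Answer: -2382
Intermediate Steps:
I(K, H) = -44 + H
a = -2325 (a = -3*(-31)*(-25) = 93*(-25) = -2325)
a + I(-25, x(G)) = -2325 + (-44 - 13) = -2325 - 57 = -2382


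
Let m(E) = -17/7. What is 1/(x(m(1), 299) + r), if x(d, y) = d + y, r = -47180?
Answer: -7/328184 ≈ -2.1329e-5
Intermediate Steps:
m(E) = -17/7 (m(E) = -17*⅐ = -17/7)
1/(x(m(1), 299) + r) = 1/((-17/7 + 299) - 47180) = 1/(2076/7 - 47180) = 1/(-328184/7) = -7/328184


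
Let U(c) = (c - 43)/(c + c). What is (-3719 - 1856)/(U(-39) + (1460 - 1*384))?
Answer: -43485/8401 ≈ -5.1762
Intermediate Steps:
U(c) = (-43 + c)/(2*c) (U(c) = (-43 + c)/((2*c)) = (-43 + c)*(1/(2*c)) = (-43 + c)/(2*c))
(-3719 - 1856)/(U(-39) + (1460 - 1*384)) = (-3719 - 1856)/((½)*(-43 - 39)/(-39) + (1460 - 1*384)) = -5575/((½)*(-1/39)*(-82) + (1460 - 384)) = -5575/(41/39 + 1076) = -5575/42005/39 = -5575*39/42005 = -43485/8401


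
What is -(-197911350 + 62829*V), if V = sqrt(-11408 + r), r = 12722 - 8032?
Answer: 197911350 - 62829*I*sqrt(6718) ≈ 1.9791e+8 - 5.1497e+6*I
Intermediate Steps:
r = 4690
V = I*sqrt(6718) (V = sqrt(-11408 + 4690) = sqrt(-6718) = I*sqrt(6718) ≈ 81.963*I)
-(-197911350 + 62829*V) = -(-197911350 + 62829*I*sqrt(6718)) = -62829*(-3150 + I*sqrt(6718)) = 197911350 - 62829*I*sqrt(6718)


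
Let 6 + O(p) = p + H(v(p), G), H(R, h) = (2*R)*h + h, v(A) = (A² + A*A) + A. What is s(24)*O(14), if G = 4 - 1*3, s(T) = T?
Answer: 19704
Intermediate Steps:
G = 1 (G = 4 - 3 = 1)
v(A) = A + 2*A² (v(A) = (A² + A²) + A = 2*A² + A = A + 2*A²)
H(R, h) = h + 2*R*h (H(R, h) = 2*R*h + h = h + 2*R*h)
O(p) = -5 + p + 2*p*(1 + 2*p) (O(p) = -6 + (p + 1*(1 + 2*(p*(1 + 2*p)))) = -6 + (p + 1*(1 + 2*p*(1 + 2*p))) = -6 + (p + (1 + 2*p*(1 + 2*p))) = -6 + (1 + p + 2*p*(1 + 2*p)) = -5 + p + 2*p*(1 + 2*p))
s(24)*O(14) = 24*(-5 + 3*14 + 4*14²) = 24*(-5 + 42 + 4*196) = 24*(-5 + 42 + 784) = 24*821 = 19704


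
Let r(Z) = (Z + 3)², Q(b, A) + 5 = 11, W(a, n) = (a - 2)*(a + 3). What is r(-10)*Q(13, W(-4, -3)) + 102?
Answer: 396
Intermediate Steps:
W(a, n) = (-2 + a)*(3 + a)
Q(b, A) = 6 (Q(b, A) = -5 + 11 = 6)
r(Z) = (3 + Z)²
r(-10)*Q(13, W(-4, -3)) + 102 = (3 - 10)²*6 + 102 = (-7)²*6 + 102 = 49*6 + 102 = 294 + 102 = 396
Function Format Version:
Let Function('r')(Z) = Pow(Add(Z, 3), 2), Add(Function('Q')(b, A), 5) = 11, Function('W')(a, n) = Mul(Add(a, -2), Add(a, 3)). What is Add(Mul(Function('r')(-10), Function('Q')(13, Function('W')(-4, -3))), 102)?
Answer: 396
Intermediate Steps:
Function('W')(a, n) = Mul(Add(-2, a), Add(3, a))
Function('Q')(b, A) = 6 (Function('Q')(b, A) = Add(-5, 11) = 6)
Function('r')(Z) = Pow(Add(3, Z), 2)
Add(Mul(Function('r')(-10), Function('Q')(13, Function('W')(-4, -3))), 102) = Add(Mul(Pow(Add(3, -10), 2), 6), 102) = Add(Mul(Pow(-7, 2), 6), 102) = Add(Mul(49, 6), 102) = Add(294, 102) = 396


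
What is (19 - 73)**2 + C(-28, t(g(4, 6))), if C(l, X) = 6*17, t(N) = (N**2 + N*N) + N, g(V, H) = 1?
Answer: 3018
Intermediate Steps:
t(N) = N + 2*N**2 (t(N) = (N**2 + N**2) + N = 2*N**2 + N = N + 2*N**2)
C(l, X) = 102
(19 - 73)**2 + C(-28, t(g(4, 6))) = (19 - 73)**2 + 102 = (-54)**2 + 102 = 2916 + 102 = 3018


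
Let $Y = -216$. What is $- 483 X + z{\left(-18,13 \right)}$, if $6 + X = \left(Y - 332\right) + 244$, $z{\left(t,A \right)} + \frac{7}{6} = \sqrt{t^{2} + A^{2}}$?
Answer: $\frac{898373}{6} + \sqrt{493} \approx 1.4975 \cdot 10^{5}$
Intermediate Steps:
$z{\left(t,A \right)} = - \frac{7}{6} + \sqrt{A^{2} + t^{2}}$ ($z{\left(t,A \right)} = - \frac{7}{6} + \sqrt{t^{2} + A^{2}} = - \frac{7}{6} + \sqrt{A^{2} + t^{2}}$)
$X = -310$ ($X = -6 + \left(\left(-216 - 332\right) + 244\right) = -6 + \left(-548 + 244\right) = -6 - 304 = -310$)
$- 483 X + z{\left(-18,13 \right)} = \left(-483\right) \left(-310\right) - \left(\frac{7}{6} - \sqrt{13^{2} + \left(-18\right)^{2}}\right) = 149730 - \left(\frac{7}{6} - \sqrt{169 + 324}\right) = 149730 - \left(\frac{7}{6} - \sqrt{493}\right) = \frac{898373}{6} + \sqrt{493}$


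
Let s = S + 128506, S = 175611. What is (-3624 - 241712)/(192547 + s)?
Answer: -4381/8869 ≈ -0.49397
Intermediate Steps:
s = 304117 (s = 175611 + 128506 = 304117)
(-3624 - 241712)/(192547 + s) = (-3624 - 241712)/(192547 + 304117) = -245336/496664 = -245336*1/496664 = -4381/8869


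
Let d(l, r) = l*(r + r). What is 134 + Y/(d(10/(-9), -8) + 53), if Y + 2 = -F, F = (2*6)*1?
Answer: 12176/91 ≈ 133.80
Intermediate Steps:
d(l, r) = 2*l*r (d(l, r) = l*(2*r) = 2*l*r)
F = 12 (F = 12*1 = 12)
Y = -14 (Y = -2 - 1*12 = -2 - 12 = -14)
134 + Y/(d(10/(-9), -8) + 53) = 134 - 14/(2*(10/(-9))*(-8) + 53) = 134 - 14/(2*(10*(-⅑))*(-8) + 53) = 134 - 14/(2*(-10/9)*(-8) + 53) = 134 - 14/(160/9 + 53) = 134 - 14/637/9 = 134 - 14*9/637 = 134 - 18/91 = 12176/91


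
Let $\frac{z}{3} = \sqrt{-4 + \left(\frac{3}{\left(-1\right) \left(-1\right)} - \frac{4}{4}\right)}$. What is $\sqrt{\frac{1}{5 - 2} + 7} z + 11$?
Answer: $11 + 2 i \sqrt{33} \approx 11.0 + 11.489 i$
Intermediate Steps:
$z = 3 i \sqrt{2}$ ($z = 3 \sqrt{-4 + \left(\frac{3}{\left(-1\right) \left(-1\right)} - \frac{4}{4}\right)} = 3 \sqrt{-4 + \left(\frac{3}{1} - 1\right)} = 3 \sqrt{-4 + \left(3 \cdot 1 - 1\right)} = 3 \sqrt{-4 + \left(3 - 1\right)} = 3 \sqrt{-4 + 2} = 3 \sqrt{-2} = 3 i \sqrt{2} \approx 4.2426 i$)
$\sqrt{\frac{1}{5 - 2} + 7} z + 11 = \sqrt{\frac{1}{5 - 2} + 7} \cdot 3 i \sqrt{2} + 11 = \sqrt{\frac{1}{3} + 7} \cdot 3 i \sqrt{2} + 11 = \sqrt{\frac{22}{3}} \cdot 3 i \sqrt{2} + 11 = \frac{\sqrt{66}}{3} \cdot 3 i \sqrt{2} + 11 = 2 i \sqrt{33} + 11 = 11 + 2 i \sqrt{33}$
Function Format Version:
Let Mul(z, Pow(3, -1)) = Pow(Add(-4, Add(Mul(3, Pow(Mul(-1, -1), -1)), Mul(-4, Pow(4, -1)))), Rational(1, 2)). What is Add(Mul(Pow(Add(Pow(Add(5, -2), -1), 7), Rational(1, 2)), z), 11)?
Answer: Add(11, Mul(2, I, Pow(33, Rational(1, 2)))) ≈ Add(11.000, Mul(11.489, I))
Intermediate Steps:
z = Mul(3, I, Pow(2, Rational(1, 2))) (z = Mul(3, Pow(Add(-4, Add(Mul(3, Pow(Mul(-1, -1), -1)), Mul(-4, Pow(4, -1)))), Rational(1, 2))) = Mul(3, Pow(Add(-4, Add(Mul(3, Pow(1, -1)), Mul(-4, Rational(1, 4)))), Rational(1, 2))) = Mul(3, Pow(Add(-4, Add(Mul(3, 1), -1)), Rational(1, 2))) = Mul(3, Pow(Add(-4, Add(3, -1)), Rational(1, 2))) = Mul(3, Pow(Add(-4, 2), Rational(1, 2))) = Mul(3, Pow(-2, Rational(1, 2))) = Mul(3, Mul(I, Pow(2, Rational(1, 2)))) = Mul(3, I, Pow(2, Rational(1, 2))) ≈ Mul(4.2426, I))
Add(Mul(Pow(Add(Pow(Add(5, -2), -1), 7), Rational(1, 2)), z), 11) = Add(Mul(Pow(Add(Pow(Add(5, -2), -1), 7), Rational(1, 2)), Mul(3, I, Pow(2, Rational(1, 2)))), 11) = Add(Mul(Pow(Add(Pow(3, -1), 7), Rational(1, 2)), Mul(3, I, Pow(2, Rational(1, 2)))), 11) = Add(Mul(Pow(Add(Rational(1, 3), 7), Rational(1, 2)), Mul(3, I, Pow(2, Rational(1, 2)))), 11) = Add(Mul(Pow(Rational(22, 3), Rational(1, 2)), Mul(3, I, Pow(2, Rational(1, 2)))), 11) = Add(Mul(Mul(Rational(1, 3), Pow(66, Rational(1, 2))), Mul(3, I, Pow(2, Rational(1, 2)))), 11) = Add(Mul(2, I, Pow(33, Rational(1, 2))), 11) = Add(11, Mul(2, I, Pow(33, Rational(1, 2))))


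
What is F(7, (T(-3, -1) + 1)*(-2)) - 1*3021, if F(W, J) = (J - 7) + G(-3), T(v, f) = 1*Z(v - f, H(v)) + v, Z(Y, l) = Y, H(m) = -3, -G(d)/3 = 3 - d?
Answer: -3038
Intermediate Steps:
G(d) = -9 + 3*d (G(d) = -3*(3 - d) = -9 + 3*d)
T(v, f) = -f + 2*v (T(v, f) = 1*(v - f) + v = (v - f) + v = -f + 2*v)
F(W, J) = -25 + J (F(W, J) = (J - 7) + (-9 + 3*(-3)) = (-7 + J) + (-9 - 9) = (-7 + J) - 18 = -25 + J)
F(7, (T(-3, -1) + 1)*(-2)) - 1*3021 = (-25 + ((-1*(-1) + 2*(-3)) + 1)*(-2)) - 1*3021 = (-25 + ((1 - 6) + 1)*(-2)) - 3021 = (-25 + (-5 + 1)*(-2)) - 3021 = (-25 - 4*(-2)) - 3021 = (-25 + 8) - 3021 = -17 - 3021 = -3038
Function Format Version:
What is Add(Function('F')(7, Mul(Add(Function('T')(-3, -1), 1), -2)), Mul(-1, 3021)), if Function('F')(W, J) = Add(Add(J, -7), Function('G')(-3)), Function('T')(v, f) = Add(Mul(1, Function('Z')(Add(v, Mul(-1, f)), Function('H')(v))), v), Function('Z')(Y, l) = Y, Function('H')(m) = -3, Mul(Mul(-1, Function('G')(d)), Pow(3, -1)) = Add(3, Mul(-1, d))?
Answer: -3038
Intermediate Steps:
Function('G')(d) = Add(-9, Mul(3, d)) (Function('G')(d) = Mul(-3, Add(3, Mul(-1, d))) = Add(-9, Mul(3, d)))
Function('T')(v, f) = Add(Mul(-1, f), Mul(2, v)) (Function('T')(v, f) = Add(Mul(1, Add(v, Mul(-1, f))), v) = Add(Add(v, Mul(-1, f)), v) = Add(Mul(-1, f), Mul(2, v)))
Function('F')(W, J) = Add(-25, J) (Function('F')(W, J) = Add(Add(J, -7), Add(-9, Mul(3, -3))) = Add(Add(-7, J), Add(-9, -9)) = Add(Add(-7, J), -18) = Add(-25, J))
Add(Function('F')(7, Mul(Add(Function('T')(-3, -1), 1), -2)), Mul(-1, 3021)) = Add(Add(-25, Mul(Add(Add(Mul(-1, -1), Mul(2, -3)), 1), -2)), Mul(-1, 3021)) = Add(Add(-25, Mul(Add(Add(1, -6), 1), -2)), -3021) = Add(Add(-25, Mul(Add(-5, 1), -2)), -3021) = Add(Add(-25, Mul(-4, -2)), -3021) = Add(Add(-25, 8), -3021) = Add(-17, -3021) = -3038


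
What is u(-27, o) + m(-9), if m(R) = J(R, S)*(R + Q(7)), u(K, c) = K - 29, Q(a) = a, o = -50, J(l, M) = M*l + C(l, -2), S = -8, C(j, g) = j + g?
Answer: -178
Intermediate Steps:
C(j, g) = g + j
J(l, M) = -2 + l + M*l (J(l, M) = M*l + (-2 + l) = -2 + l + M*l)
u(K, c) = -29 + K
m(R) = (-2 - 7*R)*(7 + R) (m(R) = (-2 + R - 8*R)*(R + 7) = (-2 - 7*R)*(7 + R))
u(-27, o) + m(-9) = (-29 - 27) - (2 + 7*(-9))*(7 - 9) = -56 - 1*(2 - 63)*(-2) = -56 - 1*(-61)*(-2) = -56 - 122 = -178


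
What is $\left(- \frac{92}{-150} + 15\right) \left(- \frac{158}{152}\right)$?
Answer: $- \frac{92509}{5700} \approx -16.23$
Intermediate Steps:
$\left(- \frac{92}{-150} + 15\right) \left(- \frac{158}{152}\right) = \left(\left(-92\right) \left(- \frac{1}{150}\right) + 15\right) \left(\left(-158\right) \frac{1}{152}\right) = \left(\frac{46}{75} + 15\right) \left(- \frac{79}{76}\right) = \frac{1171}{75} \left(- \frac{79}{76}\right) = - \frac{92509}{5700}$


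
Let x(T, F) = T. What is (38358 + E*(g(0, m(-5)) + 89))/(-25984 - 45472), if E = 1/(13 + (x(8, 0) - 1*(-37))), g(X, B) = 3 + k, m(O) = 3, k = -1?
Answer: -2224855/4144448 ≈ -0.53683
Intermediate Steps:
g(X, B) = 2 (g(X, B) = 3 - 1 = 2)
E = 1/58 (E = 1/(13 + (8 - 1*(-37))) = 1/(13 + (8 + 37)) = 1/(13 + 45) = 1/58 ≈ 0.017241)
(38358 + E*(g(0, m(-5)) + 89))/(-25984 - 45472) = (38358 + (2 + 89)/58)/(-25984 - 45472) = (38358 + (1/58)*91)/(-71456) = (38358 + 91/58)*(-1/71456) = (2224855/58)*(-1/71456) = -2224855/4144448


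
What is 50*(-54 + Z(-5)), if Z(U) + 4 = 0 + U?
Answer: -3150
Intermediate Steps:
Z(U) = -4 + U (Z(U) = -4 + (0 + U) = -4 + U)
50*(-54 + Z(-5)) = 50*(-54 + (-4 - 5)) = 50*(-54 - 9) = 50*(-63) = -3150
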